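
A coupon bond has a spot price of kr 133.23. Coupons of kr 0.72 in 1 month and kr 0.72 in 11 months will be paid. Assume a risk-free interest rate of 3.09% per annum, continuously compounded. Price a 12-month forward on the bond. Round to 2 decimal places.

kr 135.95

PV(coupons) I = 0.72·e^(−0.0309·1/12) + 0.72·e^(−0.0309·11/12)
I = 0.7181 + 0.6999 = 1.4180
F = (S − I)·e^(rT) = (133.23 − 1.4180) · e^(0.0309·12/12)
= 131.8120 · e^0.030900 = 131.8120 × 1.031382 = kr 135.95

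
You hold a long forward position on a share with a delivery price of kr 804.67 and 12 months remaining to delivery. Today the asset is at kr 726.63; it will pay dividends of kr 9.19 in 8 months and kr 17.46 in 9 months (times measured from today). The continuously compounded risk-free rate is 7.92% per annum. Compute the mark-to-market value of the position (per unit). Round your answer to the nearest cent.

-kr 41.94

PV(remaining dividends) I = 9.19·e^(−0.0792·8/12) + 17.46·e^(−0.0792·9/12) = 25.1704
Current forward F = (S − I)·e^(rT) = (726.63 − 25.1704)·e^(0.0792·12/12) = 701.4596 × 1.082421 = 759.2746
Value (long) = (F − K)·e^(−rT) = (759.2746 − 804.67) × 0.923855 = -41.9388
Value = -kr 41.94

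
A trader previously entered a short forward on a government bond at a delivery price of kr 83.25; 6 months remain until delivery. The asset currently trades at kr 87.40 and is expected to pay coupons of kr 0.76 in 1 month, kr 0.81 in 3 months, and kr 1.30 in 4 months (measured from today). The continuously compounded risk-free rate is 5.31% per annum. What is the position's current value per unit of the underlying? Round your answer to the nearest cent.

PV(remaining coupons) I = 0.76·e^(−0.0531·1/12) + 0.81·e^(−0.0531·3/12) + 1.30·e^(−0.0531·4/12) = 2.8332
Current forward F = (S − I)·e^(rT) = (87.40 − 2.8332)·e^(0.0531·6/12) = 84.5668 × 1.026906 = 86.8422
Value (long) = (F − K)·e^(−rT) = (86.8422 − 83.25) × 0.973799 = 3.4981
Short position value = −(long value) = -kr 3.50

-kr 3.50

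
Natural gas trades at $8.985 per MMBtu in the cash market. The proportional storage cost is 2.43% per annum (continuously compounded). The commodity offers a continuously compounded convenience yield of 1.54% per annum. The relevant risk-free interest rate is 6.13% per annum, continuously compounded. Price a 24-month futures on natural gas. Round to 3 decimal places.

$10.339 per MMBtu

Net carry = r + u − y = 0.0613 + 0.0243 − 0.0154 = 0.0702
F = S·e^((r+u−y)T) = 8.985 · e^(0.0702 × 24/12) = 8.985 · e^0.140400
= 8.985 × 1.150734 = $10.339 per MMBtu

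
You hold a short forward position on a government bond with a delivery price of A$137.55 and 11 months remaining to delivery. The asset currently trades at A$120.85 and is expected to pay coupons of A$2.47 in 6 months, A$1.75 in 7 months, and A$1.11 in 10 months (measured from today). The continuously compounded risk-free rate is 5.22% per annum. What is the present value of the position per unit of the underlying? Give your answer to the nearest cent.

A$15.44

PV(remaining coupons) I = 2.47·e^(−0.0522·6/12) + 1.75·e^(−0.0522·7/12) + 1.11·e^(−0.0522·10/12) = 5.1666
Current forward F = (S − I)·e^(rT) = (120.85 − 5.1666)·e^(0.0522·11/12) = 115.6834 × 1.049013 = 121.3534
Value (long) = (F − K)·e^(−rT) = (121.3534 − 137.55) × 0.953277 = -15.4398
Short position value = −(long value) = A$15.44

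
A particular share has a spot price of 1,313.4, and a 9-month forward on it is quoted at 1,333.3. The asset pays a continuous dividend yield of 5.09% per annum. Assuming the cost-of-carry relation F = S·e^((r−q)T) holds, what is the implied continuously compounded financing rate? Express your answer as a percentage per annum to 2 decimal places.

From F = S·e^((r−q)T): (r − q) = ln(F/S)/T
ln(1333.3/1313.4) = ln(1.015152) = 0.015038
(r − q) = 0.015038 / (9/12) = 0.020051
r = ln(F/S)/T + q = 0.020051 + 0.0509 = 0.070951
r = 7.10%

7.10%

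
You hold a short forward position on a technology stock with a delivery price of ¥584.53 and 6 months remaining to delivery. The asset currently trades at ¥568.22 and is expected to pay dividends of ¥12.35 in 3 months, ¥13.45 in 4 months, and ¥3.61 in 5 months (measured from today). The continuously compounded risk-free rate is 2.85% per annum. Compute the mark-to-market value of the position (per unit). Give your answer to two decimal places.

PV(remaining dividends) I = 12.35·e^(−0.0285·3/12) + 13.45·e^(−0.0285·4/12) + 3.61·e^(−0.0285·5/12) = 29.1525
Current forward F = (S − I)·e^(rT) = (568.22 − 29.1525)·e^(0.0285·6/12) = 539.0675 × 1.014352 = 546.8042
Value (long) = (F − K)·e^(−rT) = (546.8042 − 584.53) × 0.985851 = -37.1920
Short position value = −(long value) = ¥37.19

¥37.19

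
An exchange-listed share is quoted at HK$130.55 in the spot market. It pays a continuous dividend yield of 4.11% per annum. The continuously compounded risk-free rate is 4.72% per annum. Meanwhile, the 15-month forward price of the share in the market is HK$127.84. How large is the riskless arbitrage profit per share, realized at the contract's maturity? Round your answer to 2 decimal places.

HK$3.71 per share

Fair forward: F* = S·e^(carry·T), with carry = (r − q) = 0.0472 − 0.0411 = 0.0061
F* = 130.55 · e^(0.0061 × 15/12) = 130.55 · e^0.007625 = 130.55 × 1.007654 = HK$131.5492
Market HK$127.84 < fair HK$131.5492: forward underpriced → reverse cash-and-carry (short spot, go long the forward).
At maturity, profit = |F_mkt − F*| = |127.84 − 131.5492| = HK$3.71 per share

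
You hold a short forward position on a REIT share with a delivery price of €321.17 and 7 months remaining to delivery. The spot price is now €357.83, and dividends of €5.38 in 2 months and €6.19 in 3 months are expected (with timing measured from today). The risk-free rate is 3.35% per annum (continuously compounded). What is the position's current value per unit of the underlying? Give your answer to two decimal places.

PV(remaining dividends) I = 5.38·e^(−0.0335·2/12) + 6.19·e^(−0.0335·3/12) = 11.4884
Current forward F = (S − I)·e^(rT) = (357.83 − 11.4884)·e^(0.0335·7/12) = 346.3416 × 1.019734 = 353.1763
Value (long) = (F − K)·e^(−rT) = (353.1763 − 321.17) × 0.980648 = 31.3869
Short position value = −(long value) = -€31.39

-€31.39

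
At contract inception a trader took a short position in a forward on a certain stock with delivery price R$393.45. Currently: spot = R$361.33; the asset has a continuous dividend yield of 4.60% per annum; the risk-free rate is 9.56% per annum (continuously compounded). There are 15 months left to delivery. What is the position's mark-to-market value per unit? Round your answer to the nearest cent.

Current fair forward for the remaining 15 months: F = S·e^((r − q)·T), (r − q) = 0.0956 − 0.0460 = 0.0496
F = 361.33 · e^(0.0496 × 15/12) = 361.33 × 1.063962 = 384.4414
Value of long forward = (F − K)·e^(−rT) = (384.4414 − 393.45) · e^(−0.0956·15/12)
= -9.0086 × 0.887364 = -7.99
Short position value = −(long value) = R$7.99

R$7.99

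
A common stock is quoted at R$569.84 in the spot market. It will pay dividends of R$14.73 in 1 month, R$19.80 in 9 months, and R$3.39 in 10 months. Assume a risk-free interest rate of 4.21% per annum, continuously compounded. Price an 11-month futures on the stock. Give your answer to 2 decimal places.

PV(dividends) I = 14.73·e^(−0.0421·1/12) + 19.80·e^(−0.0421·9/12) + 3.39·e^(−0.0421·10/12)
I = 14.6784 + 19.1846 + 3.2731 = 37.1361
F = (S − I)·e^(rT) = (569.84 − 37.1361) · e^(0.0421·11/12)
= 532.7039 · e^0.038592 = 532.7039 × 1.039346 = R$553.66

R$553.66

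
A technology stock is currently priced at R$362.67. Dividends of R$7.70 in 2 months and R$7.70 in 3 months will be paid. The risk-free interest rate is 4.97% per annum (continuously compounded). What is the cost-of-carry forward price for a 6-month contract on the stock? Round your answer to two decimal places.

PV(dividends) I = 7.70·e^(−0.0497·2/12) + 7.70·e^(−0.0497·3/12)
I = 7.6365 + 7.6049 = 15.2414
F = (S − I)·e^(rT) = (362.67 − 15.2414) · e^(0.0497·6/12)
= 347.4286 · e^0.024850 = 347.4286 × 1.025161 = R$356.17

R$356.17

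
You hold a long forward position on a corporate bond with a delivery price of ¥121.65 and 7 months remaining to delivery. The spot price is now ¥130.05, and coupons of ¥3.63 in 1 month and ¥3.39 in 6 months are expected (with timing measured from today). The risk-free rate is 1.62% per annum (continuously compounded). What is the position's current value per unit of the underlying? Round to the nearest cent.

PV(remaining coupons) I = 3.63·e^(−0.0162·1/12) + 3.39·e^(−0.0162·6/12) = 6.9878
Current forward F = (S − I)·e^(rT) = (130.05 − 6.9878)·e^(0.0162·7/12) = 123.0622 × 1.009495 = 124.2307
Value (long) = (F − K)·e^(−rT) = (124.2307 − 121.65) × 0.990595 = 2.5564
Value = ¥2.56

¥2.56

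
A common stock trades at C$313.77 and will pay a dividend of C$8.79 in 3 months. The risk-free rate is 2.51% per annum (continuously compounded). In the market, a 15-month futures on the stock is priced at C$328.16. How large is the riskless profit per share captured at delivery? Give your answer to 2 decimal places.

C$13.40 per share

PV(dividends) I = 8.79·e^(−0.0251·3/12) = 8.7350
Fair futures F* = (S − I)·e^(rT) = (313.77 − 8.7350)·e^0.031375 = 305.0350 × 1.031872 = 314.7571
Market C$328.16 > fair 314.7571: forward overpriced → cash-and-carry (borrow at r, buy the stock and collect the dividends, short the forward).
Profit at T = |F_mkt − F*| = |328.16 − 314.7571| = C$13.40 per share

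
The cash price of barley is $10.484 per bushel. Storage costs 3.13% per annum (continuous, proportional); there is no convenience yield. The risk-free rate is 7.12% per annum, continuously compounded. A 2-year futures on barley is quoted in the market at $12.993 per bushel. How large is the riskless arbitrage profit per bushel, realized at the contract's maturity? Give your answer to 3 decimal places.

$0.124 per bushel

Fair futures: F* = S·e^(carry·T), with carry = (r + u) = 0.0712 + 0.0313 = 0.1025
F* = 10.484 · e^(0.1025 × 2) = 10.484 · e^0.205000 = 10.484 × 1.227525 = $12.8694
Market $12.993 > fair $12.8694: forward overpriced → cash-and-carry (buy spot, short the forward).
At maturity, profit = |F_mkt − F*| = |12.993 − 12.8694| = $0.124 per bushel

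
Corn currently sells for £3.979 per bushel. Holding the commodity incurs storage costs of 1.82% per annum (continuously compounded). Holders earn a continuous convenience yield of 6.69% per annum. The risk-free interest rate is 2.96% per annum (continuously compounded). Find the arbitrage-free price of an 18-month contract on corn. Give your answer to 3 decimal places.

Net carry = r + u − y = 0.0296 + 0.0182 − 0.0669 = -0.0191
F = S·e^((r+u−y)T) = 3.979 · e^(-0.0191 × 18/12) = 3.979 · e^-0.028650
= 3.979 × 0.971757 = £3.867 per bushel

£3.867 per bushel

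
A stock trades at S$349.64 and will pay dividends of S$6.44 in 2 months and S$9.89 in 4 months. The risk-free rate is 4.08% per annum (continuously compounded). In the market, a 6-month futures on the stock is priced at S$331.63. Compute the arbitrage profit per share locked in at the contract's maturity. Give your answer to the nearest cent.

PV(dividends) I = 6.44·e^(−0.0408·2/12) + 9.89·e^(−0.0408·4/12) = 16.1528
Fair futures F* = (S − I)·e^(rT) = (349.64 − 16.1528)·e^0.020400 = 333.4872 × 1.020610 = 340.3604
Market S$331.63 < fair 340.3604: forward underpriced → reverse cash-and-carry (short the stock, invest proceeds at r, pay the dividends, go long the forward).
Profit at T = |F_mkt − F*| = |331.63 − 340.3604| = S$8.73 per share

S$8.73 per share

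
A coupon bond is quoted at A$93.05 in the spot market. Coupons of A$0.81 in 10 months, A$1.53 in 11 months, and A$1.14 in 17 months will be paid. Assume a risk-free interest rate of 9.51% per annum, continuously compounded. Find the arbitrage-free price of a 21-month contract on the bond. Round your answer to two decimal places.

A$106.18

PV(coupons) I = 0.81·e^(−0.0951·10/12) + 1.53·e^(−0.0951·11/12) + 1.14·e^(−0.0951·17/12)
I = 0.7483 + 1.4023 + 0.9963 = 3.1469
F = (S − I)·e^(rT) = (93.05 − 3.1469) · e^(0.0951·21/12)
= 89.9031 · e^0.166425 = 89.9031 × 1.181075 = A$106.18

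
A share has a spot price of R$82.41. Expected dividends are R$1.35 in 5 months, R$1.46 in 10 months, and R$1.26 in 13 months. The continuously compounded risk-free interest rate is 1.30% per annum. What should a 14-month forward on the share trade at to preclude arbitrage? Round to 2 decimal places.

PV(dividends) I = 1.35·e^(−0.0130·5/12) + 1.46·e^(−0.0130·10/12) + 1.26·e^(−0.0130·13/12)
I = 1.3427 + 1.4443 + 1.2424 = 4.0294
F = (S − I)·e^(rT) = (82.41 − 4.0294) · e^(0.0130·14/12)
= 78.3806 · e^0.015167 = 78.3806 × 1.015283 = R$79.58

R$79.58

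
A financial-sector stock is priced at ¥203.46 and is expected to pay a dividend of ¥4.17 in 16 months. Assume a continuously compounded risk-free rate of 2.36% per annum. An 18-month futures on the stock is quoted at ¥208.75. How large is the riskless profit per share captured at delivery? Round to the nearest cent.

¥2.14 per share

PV(dividends) I = 4.17·e^(−0.0236·16/12) = 4.0408
Fair futures F* = (S − I)·e^(rT) = (203.46 − 4.0408)·e^0.035400 = 199.4192 × 1.036034 = 206.6051
Market ¥208.75 > fair 206.6051: forward overpriced → cash-and-carry (borrow at r, buy the stock and collect the dividends, short the forward).
Profit at T = |F_mkt − F*| = |208.75 − 206.6051| = ¥2.14 per share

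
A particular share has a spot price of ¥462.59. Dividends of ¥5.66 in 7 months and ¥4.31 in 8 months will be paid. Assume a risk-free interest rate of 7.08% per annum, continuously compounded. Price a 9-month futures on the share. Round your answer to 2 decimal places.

PV(dividends) I = 5.66·e^(−0.0708·7/12) + 4.31·e^(−0.0708·8/12)
I = 5.4310 + 4.1113 = 9.5423
F = (S − I)·e^(rT) = (462.59 − 9.5423) · e^(0.0708·9/12)
= 453.0477 · e^0.053100 = 453.0477 × 1.054535 = ¥477.75

¥477.75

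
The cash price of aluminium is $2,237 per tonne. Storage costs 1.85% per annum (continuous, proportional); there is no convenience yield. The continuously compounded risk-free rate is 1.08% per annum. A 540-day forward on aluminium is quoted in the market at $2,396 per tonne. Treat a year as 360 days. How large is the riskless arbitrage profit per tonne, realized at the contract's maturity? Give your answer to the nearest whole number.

Fair forward: F* = S·e^(carry·T), with carry = (r + u) = 0.0108 + 0.0185 = 0.0293
F* = 2237 · e^(0.0293 × 540/360) = 2237 · e^0.043950 = 2237 × 1.044930 = $2337.5084
Market $2396 > fair $2337.5084: forward overpriced → cash-and-carry (buy spot, short the forward).
At maturity, profit = |F_mkt − F*| = |2396 − 2337.5084| = $58 per tonne

$58 per tonne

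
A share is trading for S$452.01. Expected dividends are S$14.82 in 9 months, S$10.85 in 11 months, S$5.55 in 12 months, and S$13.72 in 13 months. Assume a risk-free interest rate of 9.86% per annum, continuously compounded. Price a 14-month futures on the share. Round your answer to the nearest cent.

S$461.08

PV(dividends) I = 14.82·e^(−0.0986·9/12) + 10.85·e^(−0.0986·11/12) + 5.55·e^(−0.0986·12/12) + 13.72·e^(−0.0986·13/12)
I = 13.7636 + 9.9124 + 5.0289 + 12.3300 = 41.0349
F = (S − I)·e^(rT) = (452.01 − 41.0349) · e^(0.0986·14/12)
= 410.9751 · e^0.115033 = 410.9751 × 1.121910 = S$461.08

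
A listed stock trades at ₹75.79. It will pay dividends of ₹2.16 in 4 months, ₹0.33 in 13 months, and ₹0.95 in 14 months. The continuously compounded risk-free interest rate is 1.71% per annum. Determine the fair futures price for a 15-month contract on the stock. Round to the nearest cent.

₹73.95

PV(dividends) I = 2.16·e^(−0.0171·4/12) + 0.33·e^(−0.0171·13/12) + 0.95·e^(−0.0171·14/12)
I = 2.1477 + 0.3239 + 0.9312 = 3.4028
F = (S − I)·e^(rT) = (75.79 − 3.4028) · e^(0.0171·15/12)
= 72.3872 · e^0.021375 = 72.3872 × 1.021605 = ₹73.95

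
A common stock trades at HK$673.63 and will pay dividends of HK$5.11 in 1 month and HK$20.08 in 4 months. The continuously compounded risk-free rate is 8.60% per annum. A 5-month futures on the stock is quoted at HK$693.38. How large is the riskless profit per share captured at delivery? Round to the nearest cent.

HK$20.66 per share

PV(dividends) I = 5.11·e^(−0.0860·1/12) + 20.08·e^(−0.0860·4/12) = 24.5861
Fair futures F* = (S − I)·e^(rT) = (673.63 − 24.5861)·e^0.035833 = 649.0439 × 1.036483 = 672.7230
Market HK$693.38 > fair 672.7230: forward overpriced → cash-and-carry (borrow at r, buy the stock and collect the dividends, short the forward).
Profit at T = |F_mkt − F*| = |693.38 − 672.7230| = HK$20.66 per share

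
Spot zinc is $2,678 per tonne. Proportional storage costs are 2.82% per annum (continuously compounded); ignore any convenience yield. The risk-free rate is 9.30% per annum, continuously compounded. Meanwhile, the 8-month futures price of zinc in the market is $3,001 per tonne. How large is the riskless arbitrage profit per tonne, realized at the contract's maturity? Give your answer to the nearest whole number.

$98 per tonne

Fair futures: F* = S·e^(carry·T), with carry = (r + u) = 0.0930 + 0.0282 = 0.1212
F* = 2678 · e^(0.1212 × 8/12) = 2678 · e^0.080800 = 2678 × 1.084154 = $2903.3644
Market $3001 > fair $2903.3644: forward overpriced → cash-and-carry (buy spot, short the forward).
At maturity, profit = |F_mkt − F*| = |3001 − 2903.3644| = $98 per tonne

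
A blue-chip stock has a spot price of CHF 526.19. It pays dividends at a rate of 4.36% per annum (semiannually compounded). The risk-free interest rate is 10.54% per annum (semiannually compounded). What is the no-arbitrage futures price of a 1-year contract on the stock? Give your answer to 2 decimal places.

F = S · (1+r/2)^(2T) / (1+q/2)^(2T)
= 526.19 × 1.108177 / 1.044075 = 526.19 × 1.061396
F = CHF 558.50

CHF 558.50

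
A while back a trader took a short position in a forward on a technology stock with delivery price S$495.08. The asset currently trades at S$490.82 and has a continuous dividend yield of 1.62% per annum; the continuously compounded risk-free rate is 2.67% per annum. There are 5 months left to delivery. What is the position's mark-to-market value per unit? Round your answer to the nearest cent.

Current fair forward for the remaining 5 months: F = S·e^((r − q)·T), (r − q) = 0.0267 − 0.0162 = 0.0105
F = 490.82 · e^(0.0105 × 5/12) = 490.82 × 1.004385 = 492.9722
Value of long forward = (F − K)·e^(−rT) = (492.9722 − 495.08) · e^(−0.0267·5/12)
= -2.1078 × 0.988937 = -2.08
Short position value = −(long value) = S$2.08

S$2.08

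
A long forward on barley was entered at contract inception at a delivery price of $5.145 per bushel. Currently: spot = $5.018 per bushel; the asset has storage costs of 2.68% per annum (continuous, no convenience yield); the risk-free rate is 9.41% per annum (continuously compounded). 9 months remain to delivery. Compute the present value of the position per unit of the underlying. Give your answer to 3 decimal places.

Current fair forward for the remaining 9 months: F = S·e^((r + u)·T), (r + u) = 0.0941 + 0.0268 = 0.1209
F = 5.018 · e^(0.1209 × 9/12) = 5.018 × 1.094913 = 5.4943
Value of long forward = (F − K)·e^(−rT) = (5.4943 − 5.145) · e^(−0.0941·9/12)
= 0.3493 × 0.931858 = 0.325

$0.325 per bushel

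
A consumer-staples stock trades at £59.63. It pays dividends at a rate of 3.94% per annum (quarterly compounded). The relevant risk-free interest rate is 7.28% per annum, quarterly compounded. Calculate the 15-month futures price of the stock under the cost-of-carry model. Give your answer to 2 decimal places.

F = S · (1+r/4)^(4T) / (1+q/4)^(4T)
= 59.63 × 1.094373 / 1.050230 = 59.63 × 1.042032
F = £62.14

£62.14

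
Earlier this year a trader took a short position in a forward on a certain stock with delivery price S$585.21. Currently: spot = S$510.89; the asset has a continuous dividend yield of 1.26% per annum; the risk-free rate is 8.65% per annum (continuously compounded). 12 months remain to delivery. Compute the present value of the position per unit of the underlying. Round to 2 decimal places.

Current fair forward for the remaining 12 months: F = S·e^((r − q)·T), (r − q) = 0.0865 − 0.0126 = 0.0739
F = 510.89 · e^(0.0739 × 12/12) = 510.89 × 1.076699 = 550.0748
Value of long forward = (F − K)·e^(−rT) = (550.0748 − 585.21) · e^(−0.0865·12/12)
= -35.1352 × 0.917136 = -32.22
Short position value = −(long value) = S$32.22

S$32.22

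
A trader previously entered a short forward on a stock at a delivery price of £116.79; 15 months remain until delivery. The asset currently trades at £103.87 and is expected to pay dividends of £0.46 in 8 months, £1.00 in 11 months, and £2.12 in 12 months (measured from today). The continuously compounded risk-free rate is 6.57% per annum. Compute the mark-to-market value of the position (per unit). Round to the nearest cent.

£7.08

PV(remaining dividends) I = 0.46·e^(−0.0657·8/12) + 1.00·e^(−0.0657·11/12) + 2.12·e^(−0.0657·12/12) = 3.3670
Current forward F = (S − I)·e^(rT) = (103.87 − 3.3670)·e^(0.0657·15/12) = 100.5030 × 1.085592 = 109.1053
Value (long) = (F − K)·e^(−rT) = (109.1053 − 116.79) × 0.921157 = -7.0788
Short position value = −(long value) = £7.08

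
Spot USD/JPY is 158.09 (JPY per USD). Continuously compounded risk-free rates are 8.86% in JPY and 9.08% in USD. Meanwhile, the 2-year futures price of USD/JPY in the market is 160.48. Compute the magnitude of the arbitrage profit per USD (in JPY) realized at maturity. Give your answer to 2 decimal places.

Fair futures: F* = S·e^(carry·T), with carry = (r_JPY − r_USD) = 0.0886 − 0.0908 = -0.0022
F* = 158.09 · e^(-0.0022 × 2) = 158.09 · e^-0.004400 = 158.09 × 0.995610 = 157.3960
Market 160.48 > fair 157.3960: forward overpriced → cash-and-carry (buy spot, short the forward).
At maturity, profit = |F_mkt − F*| = |160.48 − 157.3960| = 3.08 per USD (in JPY)

3.08 per USD (in JPY)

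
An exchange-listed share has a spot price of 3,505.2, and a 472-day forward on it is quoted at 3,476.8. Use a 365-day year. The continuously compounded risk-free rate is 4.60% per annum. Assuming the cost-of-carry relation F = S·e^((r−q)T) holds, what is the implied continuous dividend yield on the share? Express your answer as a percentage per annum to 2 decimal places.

From F = S·e^((r−q)T): (r − q) = ln(F/S)/T
ln(3476.8/3505.2) = ln(0.991898) = -0.008135
(r − q) = -0.008135 / (472/365) = -0.006291
q = r − ln(F/S)/T = 0.0460 + 0.006291 = 0.052291
q = 5.23%

5.23%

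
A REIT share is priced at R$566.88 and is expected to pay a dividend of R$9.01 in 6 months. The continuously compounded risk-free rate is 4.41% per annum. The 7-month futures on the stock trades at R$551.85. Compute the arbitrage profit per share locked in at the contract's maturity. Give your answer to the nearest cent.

R$20.76 per share

PV(dividends) I = 9.01·e^(−0.0441·6/12) = 8.8135
Fair futures F* = (S − I)·e^(rT) = (566.88 − 8.8135)·e^0.025725 = 558.0665 × 1.026059 = 572.6092
Market R$551.85 < fair 572.6092: forward underpriced → reverse cash-and-carry (short the stock, invest proceeds at r, pay the dividends, go long the forward).
Profit at T = |F_mkt − F*| = |551.85 − 572.6092| = R$20.76 per share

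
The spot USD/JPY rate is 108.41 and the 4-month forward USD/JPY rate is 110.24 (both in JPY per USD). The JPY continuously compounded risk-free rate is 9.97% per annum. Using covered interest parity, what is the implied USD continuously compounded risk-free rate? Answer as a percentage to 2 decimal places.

F = S·e^((r_JPY − r_USD)T) ⇒ r_USD = r_JPY − ln(F/S)/T
ln(110.24/108.41) = 0.016739; /(4/12) = 0.050217
r_USD = 0.0997 − 0.050217 = 0.049483
r_USD = 4.95%

4.95%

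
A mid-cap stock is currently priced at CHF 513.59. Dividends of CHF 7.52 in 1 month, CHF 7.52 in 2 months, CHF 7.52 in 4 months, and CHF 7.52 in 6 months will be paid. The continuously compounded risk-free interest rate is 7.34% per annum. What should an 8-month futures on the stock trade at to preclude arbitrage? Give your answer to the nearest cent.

CHF 508.38

PV(dividends) I = 7.52·e^(−0.0734·1/12) + 7.52·e^(−0.0734·2/12) + 7.52·e^(−0.0734·4/12) + 7.52·e^(−0.0734·6/12)
I = 7.4741 + 7.4286 + 7.3382 + 7.2490 = 29.4899
F = (S − I)·e^(rT) = (513.59 − 29.4899) · e^(0.0734·8/12)
= 484.1001 · e^0.048933 = 484.1001 × 1.050150 = CHF 508.38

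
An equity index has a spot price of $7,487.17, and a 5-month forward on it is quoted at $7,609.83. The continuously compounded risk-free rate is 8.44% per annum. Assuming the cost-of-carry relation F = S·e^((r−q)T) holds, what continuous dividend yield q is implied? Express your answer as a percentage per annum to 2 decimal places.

4.54%

From F = S·e^((r−q)T): (r − q) = ln(F/S)/T
ln(7609.83/7487.17) = ln(1.016383) = 0.016250
(r − q) = 0.016250 / (5/12) = 0.039000
q = r − ln(F/S)/T = 0.0844 − 0.039000 = 0.045400
q = 4.54%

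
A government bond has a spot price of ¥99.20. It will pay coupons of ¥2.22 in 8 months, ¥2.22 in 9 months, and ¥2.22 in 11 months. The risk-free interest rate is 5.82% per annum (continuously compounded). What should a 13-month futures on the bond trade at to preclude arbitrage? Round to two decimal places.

PV(coupons) I = 2.22·e^(−0.0582·8/12) + 2.22·e^(−0.0582·9/12) + 2.22·e^(−0.0582·11/12)
I = 2.1355 + 2.1252 + 2.1047 = 6.3654
F = (S − I)·e^(rT) = (99.20 − 6.3654) · e^(0.0582·13/12)
= 92.8346 · e^0.063050 = 92.8346 × 1.065080 = ¥98.88

¥98.88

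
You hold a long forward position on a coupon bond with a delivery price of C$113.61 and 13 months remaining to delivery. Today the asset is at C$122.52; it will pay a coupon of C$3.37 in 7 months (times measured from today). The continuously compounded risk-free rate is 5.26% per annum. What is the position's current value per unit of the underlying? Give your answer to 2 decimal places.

PV(remaining coupons) I = 3.37·e^(−0.0526·7/12) = 3.2682
Current forward F = (S − I)·e^(rT) = (122.52 − 3.2682)·e^(0.0526·13/12) = 119.2518 × 1.058638 = 126.2445
Value (long) = (F − K)·e^(−rT) = (126.2445 − 113.61) × 0.944610 = 11.9347
Value = C$11.93

C$11.93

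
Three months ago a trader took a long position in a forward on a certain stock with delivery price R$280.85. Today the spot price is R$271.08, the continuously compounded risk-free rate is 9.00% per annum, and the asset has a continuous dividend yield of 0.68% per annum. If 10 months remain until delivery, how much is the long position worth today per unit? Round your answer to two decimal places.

R$8.99

Current fair forward for the remaining 10 months: F = S·e^((r − q)·T), (r − q) = 0.0900 − 0.0068 = 0.0832
F = 271.08 · e^(0.0832 × 10/12) = 271.08 × 1.071793 = 290.5416
Value of long forward = (F − K)·e^(−rT) = (290.5416 − 280.85) · e^(−0.0900·10/12)
= 9.6916 × 0.927743 = 8.99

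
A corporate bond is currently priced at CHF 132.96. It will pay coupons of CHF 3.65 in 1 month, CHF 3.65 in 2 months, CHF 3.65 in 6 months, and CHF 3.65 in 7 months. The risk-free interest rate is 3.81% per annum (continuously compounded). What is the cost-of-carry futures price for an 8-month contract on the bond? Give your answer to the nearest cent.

CHF 121.59

PV(coupons) I = 3.65·e^(−0.0381·1/12) + 3.65·e^(−0.0381·2/12) + 3.65·e^(−0.0381·6/12) + 3.65·e^(−0.0381·7/12)
I = 3.6384 + 3.6269 + 3.5811 + 3.5698 = 14.4162
F = (S − I)·e^(rT) = (132.96 − 14.4162) · e^(0.0381·8/12)
= 118.5438 · e^0.025400 = 118.5438 × 1.025725 = CHF 121.59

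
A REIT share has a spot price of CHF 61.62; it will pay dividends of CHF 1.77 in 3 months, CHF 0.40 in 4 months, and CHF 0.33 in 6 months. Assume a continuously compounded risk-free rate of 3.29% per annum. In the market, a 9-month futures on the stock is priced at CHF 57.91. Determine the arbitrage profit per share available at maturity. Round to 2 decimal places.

CHF 2.71 per share

PV(dividends) I = 1.77·e^(−0.0329·3/12) + 0.40·e^(−0.0329·4/12) + 0.33·e^(−0.0329·6/12) = 2.4758
Fair futures F* = (S − I)·e^(rT) = (61.62 − 2.4758)·e^0.024675 = 59.1442 × 1.024982 = 60.6217
Market CHF 57.91 < fair 60.6217: forward underpriced → reverse cash-and-carry (short the stock, invest proceeds at r, pay the dividends, go long the forward).
Profit at T = |F_mkt − F*| = |57.91 − 60.6217| = CHF 2.71 per share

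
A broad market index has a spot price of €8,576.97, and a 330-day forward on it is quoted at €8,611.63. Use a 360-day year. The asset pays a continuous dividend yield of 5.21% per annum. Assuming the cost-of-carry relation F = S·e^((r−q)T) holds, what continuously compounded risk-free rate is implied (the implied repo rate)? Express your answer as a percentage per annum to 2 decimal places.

5.65%

From F = S·e^((r−q)T): (r − q) = ln(F/S)/T
ln(8611.63/8576.97) = ln(1.004041) = 0.004033
(r − q) = 0.004033 / (330/360) = 0.004400
r = ln(F/S)/T + q = 0.004400 + 0.0521 = 0.056500
r = 5.65%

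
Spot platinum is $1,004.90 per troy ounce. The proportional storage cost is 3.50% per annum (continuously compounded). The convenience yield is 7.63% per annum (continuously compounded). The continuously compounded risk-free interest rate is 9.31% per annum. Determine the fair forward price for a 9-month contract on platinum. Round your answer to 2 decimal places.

$1,044.71 per troy ounce

Net carry = r + u − y = 0.0931 + 0.0350 − 0.0763 = 0.0518
F = S·e^((r+u−y)T) = 1004.90 · e^(0.0518 × 9/12) = 1004.90 · e^0.03885000
= 1004.90 × 1.03961453 = $1,044.71 per troy ounce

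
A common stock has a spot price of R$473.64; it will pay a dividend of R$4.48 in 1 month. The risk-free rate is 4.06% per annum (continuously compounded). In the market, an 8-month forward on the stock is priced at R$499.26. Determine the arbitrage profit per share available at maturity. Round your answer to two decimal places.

R$17.21 per share

PV(dividends) I = 4.48·e^(−0.0406·1/12) = 4.4649
Fair forward F* = (S − I)·e^(rT) = (473.64 − 4.4649)·e^0.027067 = 469.1751 × 1.027437 = 482.0479
Market R$499.26 > fair 482.0479: forward overpriced → cash-and-carry (borrow at r, buy the stock and collect the dividends, short the forward).
Profit at T = |F_mkt − F*| = |499.26 − 482.0479| = R$17.21 per share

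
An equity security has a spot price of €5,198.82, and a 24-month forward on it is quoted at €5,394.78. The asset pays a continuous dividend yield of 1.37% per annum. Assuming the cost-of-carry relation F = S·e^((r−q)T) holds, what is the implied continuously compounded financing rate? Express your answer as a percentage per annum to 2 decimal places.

From F = S·e^((r−q)T): (r − q) = ln(F/S)/T
ln(5394.78/5198.82) = ln(1.037693) = 0.037000
(r − q) = 0.037000 / (24/12) = 0.018500
r = ln(F/S)/T + q = 0.018500 + 0.0137 = 0.032200
r = 3.22%

3.22%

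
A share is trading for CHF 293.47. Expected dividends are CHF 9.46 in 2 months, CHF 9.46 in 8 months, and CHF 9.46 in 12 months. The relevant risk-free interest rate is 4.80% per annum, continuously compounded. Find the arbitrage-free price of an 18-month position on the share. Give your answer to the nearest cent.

CHF 285.76

PV(dividends) I = 9.46·e^(−0.0480·2/12) + 9.46·e^(−0.0480·8/12) + 9.46·e^(−0.0480·12/12)
I = 9.3846 + 9.1621 + 9.0166 = 27.5633
F = (S − I)·e^(rT) = (293.47 − 27.5633) · e^(0.0480·18/12)
= 265.9067 · e^0.072000 = 265.9067 × 1.074655 = CHF 285.76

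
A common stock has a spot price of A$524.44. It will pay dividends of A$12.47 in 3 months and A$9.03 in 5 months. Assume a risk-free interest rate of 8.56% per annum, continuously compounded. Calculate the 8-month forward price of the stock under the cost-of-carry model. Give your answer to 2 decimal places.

PV(dividends) I = 12.47·e^(−0.0856·3/12) + 9.03·e^(−0.0856·5/12)
I = 12.2060 + 8.7136 = 20.9196
F = (S − I)·e^(rT) = (524.44 − 20.9196) · e^(0.0856·8/12)
= 503.5204 · e^0.057067 = 503.5204 × 1.058727 = A$533.09

A$533.09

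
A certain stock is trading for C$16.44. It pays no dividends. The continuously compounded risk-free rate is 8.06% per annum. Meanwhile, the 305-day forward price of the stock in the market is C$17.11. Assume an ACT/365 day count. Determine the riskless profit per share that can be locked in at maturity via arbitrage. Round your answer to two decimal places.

C$0.48 per share

Fair forward: F* = S·e^(carry·T), with carry = r = 0.0806
F* = 16.44 · e^(0.0806 × 305/365) = 16.44 · e^0.067351 = 16.44 × 1.069671 = C$17.5854
Market C$17.11 < fair C$17.5854: forward underpriced → reverse cash-and-carry (short spot, go long the forward).
At maturity, profit = |F_mkt − F*| = |17.11 − 17.5854| = C$0.48 per share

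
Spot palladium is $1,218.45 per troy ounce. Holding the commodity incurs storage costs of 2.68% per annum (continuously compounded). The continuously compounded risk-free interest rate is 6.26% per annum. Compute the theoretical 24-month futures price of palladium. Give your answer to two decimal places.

Net carry = r + u − y = 0.0626 + 0.0268 − 0.0000 = 0.0894
F = S·e^((r+u−y)T) = 1218.45 · e^(0.0894 × 24/12) = 1218.45 · e^0.17880000
= 1218.45 × 1.19578156 = $1,457.00 per troy ounce

$1,457.00 per troy ounce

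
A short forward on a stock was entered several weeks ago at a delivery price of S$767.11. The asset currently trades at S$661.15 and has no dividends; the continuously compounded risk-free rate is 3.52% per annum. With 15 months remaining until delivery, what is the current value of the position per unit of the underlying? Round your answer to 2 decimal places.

Current fair forward for the remaining 15 months: F = S·e^(r·T), r = 0.0352
F = 661.15 · e^(0.0352 × 15/12) = 661.15 × 1.044982 = 690.8898
Value of long forward = (F − K)·e^(−rT) = (690.8898 − 767.11) · e^(−0.0352·15/12)
= -76.2202 × 0.956954 = -72.94
Short position value = −(long value) = S$72.94

S$72.94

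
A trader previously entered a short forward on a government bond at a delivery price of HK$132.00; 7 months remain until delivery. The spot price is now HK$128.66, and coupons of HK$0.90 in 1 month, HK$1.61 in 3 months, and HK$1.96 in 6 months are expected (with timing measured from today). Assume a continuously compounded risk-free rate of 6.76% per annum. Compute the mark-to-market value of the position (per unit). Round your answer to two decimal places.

HK$2.61

PV(remaining coupons) I = 0.90·e^(−0.0676·1/12) + 1.61·e^(−0.0676·3/12) + 1.96·e^(−0.0676·6/12) = 4.3728
Current forward F = (S − I)·e^(rT) = (128.66 − 4.3728)·e^(0.0676·7/12) = 124.2872 × 1.040221 = 129.2862
Value (long) = (F − K)·e^(−rT) = (129.2862 − 132.00) × 0.961334 = -2.6089
Short position value = −(long value) = HK$2.61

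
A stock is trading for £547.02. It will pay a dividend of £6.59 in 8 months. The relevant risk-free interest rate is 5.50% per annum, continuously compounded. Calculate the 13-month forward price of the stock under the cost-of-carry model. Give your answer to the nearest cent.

PV(dividends) I = 6.59·e^(−0.0550·8/12)
I = 6.3527
F = (S − I)·e^(rT) = (547.02 − 6.3527) · e^(0.0550·13/12)
= 540.6673 · e^0.059583 = 540.6673 × 1.061394 = £573.86

£573.86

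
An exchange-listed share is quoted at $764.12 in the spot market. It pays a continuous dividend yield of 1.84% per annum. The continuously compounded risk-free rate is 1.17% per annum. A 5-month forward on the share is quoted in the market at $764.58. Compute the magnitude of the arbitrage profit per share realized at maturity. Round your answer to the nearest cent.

$2.59 per share

Fair forward: F* = S·e^(carry·T), with carry = (r − q) = 0.0117 − 0.0184 = -0.0067
F* = 764.12 · e^(-0.0067 × 5/12) = 764.12 · e^-0.002792 = 764.12 × 0.997212 = $761.9896
Market $764.58 > fair $761.9896: forward overpriced → cash-and-carry (buy spot, short the forward).
At maturity, profit = |F_mkt − F*| = |764.58 − 761.9896| = $2.59 per share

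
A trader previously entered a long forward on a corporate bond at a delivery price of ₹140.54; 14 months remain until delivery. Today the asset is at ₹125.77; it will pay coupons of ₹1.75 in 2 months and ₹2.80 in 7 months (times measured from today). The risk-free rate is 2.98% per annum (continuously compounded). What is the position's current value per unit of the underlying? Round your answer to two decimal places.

PV(remaining coupons) I = 1.75·e^(−0.0298·2/12) + 2.80·e^(−0.0298·7/12) = 4.4931
Current forward F = (S − I)·e^(rT) = (125.77 − 4.4931)·e^(0.0298·14/12) = 121.2769 × 1.035378 = 125.5674
Value (long) = (F − K)·e^(−rT) = (125.5674 − 140.54) × 0.965831 = -14.4610
Value = -₹14.46

-₹14.46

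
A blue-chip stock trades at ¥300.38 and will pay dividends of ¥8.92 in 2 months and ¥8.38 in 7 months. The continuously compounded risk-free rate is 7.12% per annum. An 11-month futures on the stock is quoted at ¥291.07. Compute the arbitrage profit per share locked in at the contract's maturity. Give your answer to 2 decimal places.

¥11.58 per share

PV(dividends) I = 8.92·e^(−0.0712·2/12) + 8.38·e^(−0.0712·7/12) = 16.8539
Fair futures F* = (S − I)·e^(rT) = (300.38 − 16.8539)·e^0.065267 = 283.5261 × 1.067444 = 302.6482
Market ¥291.07 < fair 302.6482: forward underpriced → reverse cash-and-carry (short the stock, invest proceeds at r, pay the dividends, go long the forward).
Profit at T = |F_mkt − F*| = |291.07 − 302.6482| = ¥11.58 per share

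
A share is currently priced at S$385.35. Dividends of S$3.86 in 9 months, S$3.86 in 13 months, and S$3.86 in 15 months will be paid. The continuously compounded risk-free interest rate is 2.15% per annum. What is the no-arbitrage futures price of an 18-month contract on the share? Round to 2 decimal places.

S$386.28

PV(dividends) I = 3.86·e^(−0.0215·9/12) + 3.86·e^(−0.0215·13/12) + 3.86·e^(−0.0215·15/12)
I = 3.7983 + 3.7711 + 3.7576 = 11.3270
F = (S − I)·e^(rT) = (385.35 − 11.3270) · e^(0.0215·18/12)
= 374.0230 · e^0.032250 = 374.0230 × 1.032776 = S$386.28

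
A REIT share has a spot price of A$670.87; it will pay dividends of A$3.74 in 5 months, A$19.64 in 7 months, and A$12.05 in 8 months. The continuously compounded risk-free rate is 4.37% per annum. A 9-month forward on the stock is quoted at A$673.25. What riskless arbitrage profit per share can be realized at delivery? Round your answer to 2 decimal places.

PV(dividends) I = 3.74·e^(−0.0437·5/12) + 19.64·e^(−0.0437·7/12) + 12.05·e^(−0.0437·8/12) = 34.5222
Fair forward F* = (S − I)·e^(rT) = (670.87 − 34.5222)·e^0.032775 = 636.3478 × 1.033318 = 657.5496
Market A$673.25 > fair 657.5496: forward overpriced → cash-and-carry (borrow at r, buy the stock and collect the dividends, short the forward).
Profit at T = |F_mkt − F*| = |673.25 − 657.5496| = A$15.70 per share

A$15.70 per share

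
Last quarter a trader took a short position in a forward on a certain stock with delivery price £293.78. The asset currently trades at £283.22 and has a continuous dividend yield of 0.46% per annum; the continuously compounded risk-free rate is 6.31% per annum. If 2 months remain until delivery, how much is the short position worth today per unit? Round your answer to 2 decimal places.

£7.70

Current fair forward for the remaining 2 months: F = S·e^((r − q)·T), (r − q) = 0.0631 − 0.0046 = 0.0585
F = 283.22 · e^(0.0585 × 2/12) = 283.22 × 1.009798 = 285.9950
Value of long forward = (F − K)·e^(−rT) = (285.9950 − 293.78) · e^(−0.0631·2/12)
= -7.7850 × 0.989538 = -7.70
Short position value = −(long value) = £7.70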